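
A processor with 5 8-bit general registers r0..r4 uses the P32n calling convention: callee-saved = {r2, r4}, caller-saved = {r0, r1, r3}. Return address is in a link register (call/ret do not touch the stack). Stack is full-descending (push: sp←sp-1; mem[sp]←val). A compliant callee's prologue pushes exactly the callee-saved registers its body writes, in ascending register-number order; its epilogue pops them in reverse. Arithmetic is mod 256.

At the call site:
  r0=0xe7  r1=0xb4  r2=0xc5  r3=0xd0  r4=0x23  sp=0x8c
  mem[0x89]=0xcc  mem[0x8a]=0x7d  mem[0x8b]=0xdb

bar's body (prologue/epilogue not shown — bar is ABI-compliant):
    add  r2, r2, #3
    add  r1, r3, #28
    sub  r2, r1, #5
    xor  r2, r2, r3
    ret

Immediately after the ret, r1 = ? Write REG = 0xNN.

prologue: push r2 -> mem[0x8b]=0xc5, sp=0x8b
body[0] add  r2, r2, #3 -> r2=0xc8
body[1] add  r1, r3, #28 -> r1=0xec
body[2] sub  r2, r1, #5 -> r2=0xe7
body[3] xor  r2, r2, r3 -> r2=0x37
epilogue: pop r2=0xc5, sp=0x8c
r1 is caller-saved -> body value

REG = 0xec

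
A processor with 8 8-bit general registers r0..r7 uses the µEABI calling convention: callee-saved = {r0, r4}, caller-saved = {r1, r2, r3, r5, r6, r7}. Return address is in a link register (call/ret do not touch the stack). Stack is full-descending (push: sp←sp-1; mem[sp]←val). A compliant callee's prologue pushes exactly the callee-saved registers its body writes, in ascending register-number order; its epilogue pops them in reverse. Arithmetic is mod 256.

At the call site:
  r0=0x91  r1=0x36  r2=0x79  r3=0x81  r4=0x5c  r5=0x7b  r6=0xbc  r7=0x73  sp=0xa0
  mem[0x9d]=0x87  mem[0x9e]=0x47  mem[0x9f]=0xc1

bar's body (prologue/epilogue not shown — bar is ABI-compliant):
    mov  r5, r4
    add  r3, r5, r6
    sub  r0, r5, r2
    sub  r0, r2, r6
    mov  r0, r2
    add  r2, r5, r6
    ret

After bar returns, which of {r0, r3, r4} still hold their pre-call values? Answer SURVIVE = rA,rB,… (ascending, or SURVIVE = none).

prologue: push r0 → mem[0x9f]=0x91, sp=0x9f
body[0] mov  r5, r4 → r5=0x5c
body[1] add  r3, r5, r6 → r3=0x18
body[2] sub  r0, r5, r2 → r0=0xe3
body[3] sub  r0, r2, r6 → r0=0xbd
body[4] mov  r0, r2 → r0=0x79
body[5] add  r2, r5, r6 → r2=0x18
epilogue: pop r0=0x91, sp=0xa0
r0: callee-saved, written=True
r3: caller-saved, written=True
r4: callee-saved, written=False

SURVIVE = r0,r4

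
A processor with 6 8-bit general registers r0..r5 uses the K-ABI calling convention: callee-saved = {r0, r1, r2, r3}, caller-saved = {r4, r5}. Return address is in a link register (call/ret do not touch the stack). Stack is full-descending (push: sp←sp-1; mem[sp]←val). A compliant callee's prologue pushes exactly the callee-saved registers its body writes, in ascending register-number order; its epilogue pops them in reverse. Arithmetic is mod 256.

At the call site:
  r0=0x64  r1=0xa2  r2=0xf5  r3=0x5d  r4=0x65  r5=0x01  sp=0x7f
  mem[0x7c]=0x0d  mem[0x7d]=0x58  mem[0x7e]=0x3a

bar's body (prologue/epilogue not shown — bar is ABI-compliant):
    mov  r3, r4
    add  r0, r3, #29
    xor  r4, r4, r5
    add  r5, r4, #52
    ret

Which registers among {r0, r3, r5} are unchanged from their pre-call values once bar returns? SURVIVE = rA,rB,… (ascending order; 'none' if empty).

SURVIVE = r0,r3

prologue: push r0 -> mem[0x7e]=0x64, sp=0x7e
prologue: push r3 -> mem[0x7d]=0x5d, sp=0x7d
body[0] mov  r3, r4 -> r3=0x65
body[1] add  r0, r3, #29 -> r0=0x82
body[2] xor  r4, r4, r5 -> r4=0x64
body[3] add  r5, r4, #52 -> r5=0x98
epilogue: pop r3=0x5d, sp=0x7e
epilogue: pop r0=0x64, sp=0x7f
r0: callee-saved, written=True
r3: callee-saved, written=True
r5: caller-saved, written=True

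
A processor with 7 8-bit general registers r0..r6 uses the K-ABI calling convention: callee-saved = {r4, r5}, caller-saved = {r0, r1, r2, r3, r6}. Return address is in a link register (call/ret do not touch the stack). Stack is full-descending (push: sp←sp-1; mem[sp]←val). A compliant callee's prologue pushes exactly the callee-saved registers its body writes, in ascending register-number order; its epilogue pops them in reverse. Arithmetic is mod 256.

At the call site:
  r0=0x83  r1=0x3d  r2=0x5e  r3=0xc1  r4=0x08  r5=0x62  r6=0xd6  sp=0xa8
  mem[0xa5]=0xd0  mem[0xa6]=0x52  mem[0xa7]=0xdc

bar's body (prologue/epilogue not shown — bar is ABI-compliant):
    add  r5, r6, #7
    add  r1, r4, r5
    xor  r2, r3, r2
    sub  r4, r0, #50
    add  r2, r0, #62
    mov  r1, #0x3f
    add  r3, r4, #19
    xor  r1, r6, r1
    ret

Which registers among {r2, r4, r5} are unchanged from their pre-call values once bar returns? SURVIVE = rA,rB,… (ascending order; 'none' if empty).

SURVIVE = r4,r5

prologue: push r4 → mem[0xa7]=0x08, sp=0xa7
prologue: push r5 → mem[0xa6]=0x62, sp=0xa6
body[0] add  r5, r6, #7 → r5=0xdd
body[1] add  r1, r4, r5 → r1=0xe5
body[2] xor  r2, r3, r2 → r2=0x9f
body[3] sub  r4, r0, #50 → r4=0x51
body[4] add  r2, r0, #62 → r2=0xc1
body[5] mov  r1, #0x3f → r1=0x3f
body[6] add  r3, r4, #19 → r3=0x64
body[7] xor  r1, r6, r1 → r1=0xe9
epilogue: pop r5=0x62, sp=0xa7
epilogue: pop r4=0x08, sp=0xa8
r2: caller-saved, written=True
r4: callee-saved, written=True
r5: callee-saved, written=True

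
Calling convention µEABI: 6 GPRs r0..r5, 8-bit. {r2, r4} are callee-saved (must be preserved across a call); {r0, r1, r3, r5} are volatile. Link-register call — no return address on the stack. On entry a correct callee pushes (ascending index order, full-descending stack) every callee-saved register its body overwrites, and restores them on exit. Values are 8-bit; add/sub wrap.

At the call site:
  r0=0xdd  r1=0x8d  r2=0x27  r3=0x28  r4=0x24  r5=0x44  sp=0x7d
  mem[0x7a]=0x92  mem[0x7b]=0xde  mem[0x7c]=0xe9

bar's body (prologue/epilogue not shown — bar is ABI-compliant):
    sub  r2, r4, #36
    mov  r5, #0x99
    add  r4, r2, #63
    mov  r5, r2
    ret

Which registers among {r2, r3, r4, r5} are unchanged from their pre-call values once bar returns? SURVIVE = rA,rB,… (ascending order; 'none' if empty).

SURVIVE = r2,r3,r4

prologue: push r2 -> mem[0x7c]=0x27, sp=0x7c
prologue: push r4 -> mem[0x7b]=0x24, sp=0x7b
body[0] sub  r2, r4, #36 -> r2=0x00
body[1] mov  r5, #0x99 -> r5=0x99
body[2] add  r4, r2, #63 -> r4=0x3f
body[3] mov  r5, r2 -> r5=0x00
epilogue: pop r4=0x24, sp=0x7c
epilogue: pop r2=0x27, sp=0x7d
r2: callee-saved, written=True
r3: caller-saved, written=False
r4: callee-saved, written=True
r5: caller-saved, written=True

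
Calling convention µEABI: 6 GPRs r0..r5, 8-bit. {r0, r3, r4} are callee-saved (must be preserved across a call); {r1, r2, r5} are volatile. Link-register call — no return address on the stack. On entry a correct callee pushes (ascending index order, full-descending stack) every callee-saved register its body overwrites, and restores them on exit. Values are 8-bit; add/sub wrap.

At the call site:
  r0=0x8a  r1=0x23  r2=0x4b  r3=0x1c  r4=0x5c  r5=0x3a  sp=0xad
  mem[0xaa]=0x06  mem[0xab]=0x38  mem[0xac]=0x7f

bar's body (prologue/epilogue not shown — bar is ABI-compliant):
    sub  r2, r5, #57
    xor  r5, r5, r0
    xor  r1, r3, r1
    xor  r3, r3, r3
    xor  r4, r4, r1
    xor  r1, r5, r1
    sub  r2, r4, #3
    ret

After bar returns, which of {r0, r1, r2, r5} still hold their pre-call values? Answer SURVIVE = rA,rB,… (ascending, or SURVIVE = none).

prologue: push r3 → mem[0xac]=0x1c, sp=0xac
prologue: push r4 → mem[0xab]=0x5c, sp=0xab
body[0] sub  r2, r5, #57 → r2=0x01
body[1] xor  r5, r5, r0 → r5=0xb0
body[2] xor  r1, r3, r1 → r1=0x3f
body[3] xor  r3, r3, r3 → r3=0x00
body[4] xor  r4, r4, r1 → r4=0x63
body[5] xor  r1, r5, r1 → r1=0x8f
body[6] sub  r2, r4, #3 → r2=0x60
epilogue: pop r4=0x5c, sp=0xac
epilogue: pop r3=0x1c, sp=0xad
r0: callee-saved, written=False
r1: caller-saved, written=True
r2: caller-saved, written=True
r5: caller-saved, written=True

SURVIVE = r0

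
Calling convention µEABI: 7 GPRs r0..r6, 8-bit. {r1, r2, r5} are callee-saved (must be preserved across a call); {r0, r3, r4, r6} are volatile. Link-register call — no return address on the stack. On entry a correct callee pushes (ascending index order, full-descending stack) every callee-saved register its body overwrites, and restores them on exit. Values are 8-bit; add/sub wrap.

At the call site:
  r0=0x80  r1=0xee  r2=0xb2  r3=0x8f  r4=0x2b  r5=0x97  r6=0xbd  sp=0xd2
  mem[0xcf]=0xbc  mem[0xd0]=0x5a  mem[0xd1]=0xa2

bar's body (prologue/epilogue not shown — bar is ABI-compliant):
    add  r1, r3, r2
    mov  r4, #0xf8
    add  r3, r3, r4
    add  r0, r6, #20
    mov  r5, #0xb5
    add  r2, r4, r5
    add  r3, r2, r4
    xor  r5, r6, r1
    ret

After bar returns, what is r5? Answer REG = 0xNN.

prologue: push r1 → mem[0xd1]=0xee, sp=0xd1
prologue: push r2 → mem[0xd0]=0xb2, sp=0xd0
prologue: push r5 → mem[0xcf]=0x97, sp=0xcf
body[0] add  r1, r3, r2 → r1=0x41
body[1] mov  r4, #0xf8 → r4=0xf8
body[2] add  r3, r3, r4 → r3=0x87
body[3] add  r0, r6, #20 → r0=0xd1
body[4] mov  r5, #0xb5 → r5=0xb5
body[5] add  r2, r4, r5 → r2=0xad
body[6] add  r3, r2, r4 → r3=0xa5
body[7] xor  r5, r6, r1 → r5=0xfc
epilogue: pop r5=0x97, sp=0xd0
epilogue: pop r2=0xb2, sp=0xd1
epilogue: pop r1=0xee, sp=0xd2
r5 is callee-saved → restored

REG = 0x97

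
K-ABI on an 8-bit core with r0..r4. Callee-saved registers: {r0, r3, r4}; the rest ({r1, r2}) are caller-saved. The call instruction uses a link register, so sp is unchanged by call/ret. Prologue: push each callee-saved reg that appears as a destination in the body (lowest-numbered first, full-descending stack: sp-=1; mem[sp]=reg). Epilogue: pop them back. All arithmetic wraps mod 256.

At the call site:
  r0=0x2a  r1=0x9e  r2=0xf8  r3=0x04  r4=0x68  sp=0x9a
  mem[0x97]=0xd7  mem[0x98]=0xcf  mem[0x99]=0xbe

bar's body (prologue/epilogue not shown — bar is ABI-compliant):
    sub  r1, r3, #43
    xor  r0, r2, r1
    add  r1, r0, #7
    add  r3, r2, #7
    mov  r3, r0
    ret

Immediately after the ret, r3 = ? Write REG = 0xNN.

prologue: push r0 → mem[0x99]=0x2a, sp=0x99
prologue: push r3 → mem[0x98]=0x04, sp=0x98
body[0] sub  r1, r3, #43 → r1=0xd9
body[1] xor  r0, r2, r1 → r0=0x21
body[2] add  r1, r0, #7 → r1=0x28
body[3] add  r3, r2, #7 → r3=0xff
body[4] mov  r3, r0 → r3=0x21
epilogue: pop r3=0x04, sp=0x99
epilogue: pop r0=0x2a, sp=0x9a
r3 is callee-saved → restored

REG = 0x04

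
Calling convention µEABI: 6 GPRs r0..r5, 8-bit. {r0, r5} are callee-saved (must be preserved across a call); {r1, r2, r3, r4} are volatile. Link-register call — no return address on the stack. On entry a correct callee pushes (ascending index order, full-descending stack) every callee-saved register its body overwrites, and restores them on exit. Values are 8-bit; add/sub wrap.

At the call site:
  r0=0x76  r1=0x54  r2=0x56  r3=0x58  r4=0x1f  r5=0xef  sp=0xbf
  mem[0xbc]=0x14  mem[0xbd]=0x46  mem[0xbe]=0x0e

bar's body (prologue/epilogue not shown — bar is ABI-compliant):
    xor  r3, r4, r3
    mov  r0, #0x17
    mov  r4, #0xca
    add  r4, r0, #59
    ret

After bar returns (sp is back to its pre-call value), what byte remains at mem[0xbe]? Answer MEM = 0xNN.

prologue: push r0 -> mem[0xbe]=0x76, sp=0xbe
body[0] xor  r3, r4, r3 -> r3=0x47
body[1] mov  r0, #0x17 -> r0=0x17
body[2] mov  r4, #0xca -> r4=0xca
body[3] add  r4, r0, #59 -> r4=0x52
epilogue: pop r0=0x76, sp=0xbf
prologue pushed ['r0'] at ['0xbe']

MEM = 0x76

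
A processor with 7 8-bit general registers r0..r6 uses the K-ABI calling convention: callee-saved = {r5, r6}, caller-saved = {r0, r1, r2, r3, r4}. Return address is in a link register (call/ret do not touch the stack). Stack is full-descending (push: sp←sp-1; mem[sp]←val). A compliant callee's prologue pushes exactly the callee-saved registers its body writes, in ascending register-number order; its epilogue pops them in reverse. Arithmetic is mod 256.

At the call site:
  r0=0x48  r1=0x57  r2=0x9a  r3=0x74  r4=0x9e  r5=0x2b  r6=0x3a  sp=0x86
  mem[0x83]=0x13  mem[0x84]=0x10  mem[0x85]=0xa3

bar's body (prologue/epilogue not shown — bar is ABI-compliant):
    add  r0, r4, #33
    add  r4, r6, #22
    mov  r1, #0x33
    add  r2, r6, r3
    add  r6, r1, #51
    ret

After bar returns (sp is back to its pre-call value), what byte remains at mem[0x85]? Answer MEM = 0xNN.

prologue: push r6 -> mem[0x85]=0x3a, sp=0x85
body[0] add  r0, r4, #33 -> r0=0xbf
body[1] add  r4, r6, #22 -> r4=0x50
body[2] mov  r1, #0x33 -> r1=0x33
body[3] add  r2, r6, r3 -> r2=0xae
body[4] add  r6, r1, #51 -> r6=0x66
epilogue: pop r6=0x3a, sp=0x86
prologue pushed ['r6'] at ['0x85']

MEM = 0x3a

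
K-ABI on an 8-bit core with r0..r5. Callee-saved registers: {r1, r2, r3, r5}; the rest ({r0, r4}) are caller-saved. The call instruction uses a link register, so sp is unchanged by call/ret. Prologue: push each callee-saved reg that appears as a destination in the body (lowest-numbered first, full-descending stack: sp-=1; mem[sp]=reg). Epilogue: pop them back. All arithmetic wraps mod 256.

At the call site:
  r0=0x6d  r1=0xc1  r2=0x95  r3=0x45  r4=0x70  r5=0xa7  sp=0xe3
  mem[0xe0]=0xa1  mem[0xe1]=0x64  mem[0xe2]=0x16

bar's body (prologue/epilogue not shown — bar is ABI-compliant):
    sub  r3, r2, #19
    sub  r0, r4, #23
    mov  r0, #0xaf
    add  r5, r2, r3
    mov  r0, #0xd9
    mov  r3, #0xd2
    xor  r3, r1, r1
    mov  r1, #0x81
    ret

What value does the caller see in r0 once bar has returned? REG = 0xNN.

REG = 0xd9

prologue: push r1 → mem[0xe2]=0xc1, sp=0xe2
prologue: push r3 → mem[0xe1]=0x45, sp=0xe1
prologue: push r5 → mem[0xe0]=0xa7, sp=0xe0
body[0] sub  r3, r2, #19 → r3=0x82
body[1] sub  r0, r4, #23 → r0=0x59
body[2] mov  r0, #0xaf → r0=0xaf
body[3] add  r5, r2, r3 → r5=0x17
body[4] mov  r0, #0xd9 → r0=0xd9
body[5] mov  r3, #0xd2 → r3=0xd2
body[6] xor  r3, r1, r1 → r3=0x00
body[7] mov  r1, #0x81 → r1=0x81
epilogue: pop r5=0xa7, sp=0xe1
epilogue: pop r3=0x45, sp=0xe2
epilogue: pop r1=0xc1, sp=0xe3
r0 is caller-saved → body value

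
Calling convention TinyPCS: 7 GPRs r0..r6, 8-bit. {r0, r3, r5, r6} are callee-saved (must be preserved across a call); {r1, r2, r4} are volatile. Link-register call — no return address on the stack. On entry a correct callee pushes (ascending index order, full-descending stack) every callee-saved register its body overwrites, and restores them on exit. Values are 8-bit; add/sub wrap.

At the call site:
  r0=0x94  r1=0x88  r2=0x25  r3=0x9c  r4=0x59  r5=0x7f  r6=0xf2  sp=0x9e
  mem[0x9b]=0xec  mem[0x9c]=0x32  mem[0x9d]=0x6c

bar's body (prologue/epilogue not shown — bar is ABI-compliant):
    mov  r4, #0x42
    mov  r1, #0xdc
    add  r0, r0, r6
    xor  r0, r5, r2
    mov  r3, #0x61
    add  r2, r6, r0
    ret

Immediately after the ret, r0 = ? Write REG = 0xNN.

prologue: push r0 -> mem[0x9d]=0x94, sp=0x9d
prologue: push r3 -> mem[0x9c]=0x9c, sp=0x9c
body[0] mov  r4, #0x42 -> r4=0x42
body[1] mov  r1, #0xdc -> r1=0xdc
body[2] add  r0, r0, r6 -> r0=0x86
body[3] xor  r0, r5, r2 -> r0=0x5a
body[4] mov  r3, #0x61 -> r3=0x61
body[5] add  r2, r6, r0 -> r2=0x4c
epilogue: pop r3=0x9c, sp=0x9d
epilogue: pop r0=0x94, sp=0x9e
r0 is callee-saved -> restored

REG = 0x94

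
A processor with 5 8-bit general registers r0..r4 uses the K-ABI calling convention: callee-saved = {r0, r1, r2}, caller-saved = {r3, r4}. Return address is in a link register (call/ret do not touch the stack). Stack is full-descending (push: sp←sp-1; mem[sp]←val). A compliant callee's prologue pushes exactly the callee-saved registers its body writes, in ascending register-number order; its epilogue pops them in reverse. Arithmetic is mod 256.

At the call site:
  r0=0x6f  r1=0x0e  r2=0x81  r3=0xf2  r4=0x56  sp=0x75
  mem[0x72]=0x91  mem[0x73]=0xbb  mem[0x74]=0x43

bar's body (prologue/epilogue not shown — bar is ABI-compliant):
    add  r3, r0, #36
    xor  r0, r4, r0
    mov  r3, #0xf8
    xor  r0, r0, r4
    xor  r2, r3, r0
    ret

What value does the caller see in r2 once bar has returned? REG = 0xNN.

prologue: push r0 -> mem[0x74]=0x6f, sp=0x74
prologue: push r2 -> mem[0x73]=0x81, sp=0x73
body[0] add  r3, r0, #36 -> r3=0x93
body[1] xor  r0, r4, r0 -> r0=0x39
body[2] mov  r3, #0xf8 -> r3=0xf8
body[3] xor  r0, r0, r4 -> r0=0x6f
body[4] xor  r2, r3, r0 -> r2=0x97
epilogue: pop r2=0x81, sp=0x74
epilogue: pop r0=0x6f, sp=0x75
r2 is callee-saved -> restored

REG = 0x81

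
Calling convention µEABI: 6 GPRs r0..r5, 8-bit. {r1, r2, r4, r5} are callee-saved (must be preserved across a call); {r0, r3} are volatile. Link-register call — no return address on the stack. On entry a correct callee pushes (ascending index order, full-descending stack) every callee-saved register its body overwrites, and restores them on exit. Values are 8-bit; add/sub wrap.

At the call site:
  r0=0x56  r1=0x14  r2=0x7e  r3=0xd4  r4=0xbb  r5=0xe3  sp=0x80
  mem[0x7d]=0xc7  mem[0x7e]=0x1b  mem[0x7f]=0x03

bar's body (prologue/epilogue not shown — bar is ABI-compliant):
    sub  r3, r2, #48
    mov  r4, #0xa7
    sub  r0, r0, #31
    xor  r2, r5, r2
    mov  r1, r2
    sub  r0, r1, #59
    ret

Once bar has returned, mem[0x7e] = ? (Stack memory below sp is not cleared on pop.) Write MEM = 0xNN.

MEM = 0x7e

prologue: push r1 -> mem[0x7f]=0x14, sp=0x7f
prologue: push r2 -> mem[0x7e]=0x7e, sp=0x7e
prologue: push r4 -> mem[0x7d]=0xbb, sp=0x7d
body[0] sub  r3, r2, #48 -> r3=0x4e
body[1] mov  r4, #0xa7 -> r4=0xa7
body[2] sub  r0, r0, #31 -> r0=0x37
body[3] xor  r2, r5, r2 -> r2=0x9d
body[4] mov  r1, r2 -> r1=0x9d
body[5] sub  r0, r1, #59 -> r0=0x62
epilogue: pop r4=0xbb, sp=0x7e
epilogue: pop r2=0x7e, sp=0x7f
epilogue: pop r1=0x14, sp=0x80
prologue pushed ['r1', 'r2', 'r4'] at ['0x7f', '0x7e', '0x7d']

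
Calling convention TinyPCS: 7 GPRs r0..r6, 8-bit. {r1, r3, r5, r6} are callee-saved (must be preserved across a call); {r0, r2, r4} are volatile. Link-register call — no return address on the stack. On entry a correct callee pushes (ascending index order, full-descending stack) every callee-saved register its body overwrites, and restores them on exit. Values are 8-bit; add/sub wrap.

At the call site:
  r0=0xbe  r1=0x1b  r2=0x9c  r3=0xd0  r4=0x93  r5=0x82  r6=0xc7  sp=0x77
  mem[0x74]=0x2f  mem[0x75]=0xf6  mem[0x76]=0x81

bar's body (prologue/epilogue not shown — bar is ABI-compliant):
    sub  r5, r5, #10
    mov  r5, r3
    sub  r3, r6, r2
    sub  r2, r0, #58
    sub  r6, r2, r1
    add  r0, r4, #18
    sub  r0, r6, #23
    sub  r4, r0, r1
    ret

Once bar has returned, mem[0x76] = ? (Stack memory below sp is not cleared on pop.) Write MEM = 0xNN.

MEM = 0xd0

prologue: push r3 -> mem[0x76]=0xd0, sp=0x76
prologue: push r5 -> mem[0x75]=0x82, sp=0x75
prologue: push r6 -> mem[0x74]=0xc7, sp=0x74
body[0] sub  r5, r5, #10 -> r5=0x78
body[1] mov  r5, r3 -> r5=0xd0
body[2] sub  r3, r6, r2 -> r3=0x2b
body[3] sub  r2, r0, #58 -> r2=0x84
body[4] sub  r6, r2, r1 -> r6=0x69
body[5] add  r0, r4, #18 -> r0=0xa5
body[6] sub  r0, r6, #23 -> r0=0x52
body[7] sub  r4, r0, r1 -> r4=0x37
epilogue: pop r6=0xc7, sp=0x75
epilogue: pop r5=0x82, sp=0x76
epilogue: pop r3=0xd0, sp=0x77
prologue pushed ['r3', 'r5', 'r6'] at ['0x76', '0x75', '0x74']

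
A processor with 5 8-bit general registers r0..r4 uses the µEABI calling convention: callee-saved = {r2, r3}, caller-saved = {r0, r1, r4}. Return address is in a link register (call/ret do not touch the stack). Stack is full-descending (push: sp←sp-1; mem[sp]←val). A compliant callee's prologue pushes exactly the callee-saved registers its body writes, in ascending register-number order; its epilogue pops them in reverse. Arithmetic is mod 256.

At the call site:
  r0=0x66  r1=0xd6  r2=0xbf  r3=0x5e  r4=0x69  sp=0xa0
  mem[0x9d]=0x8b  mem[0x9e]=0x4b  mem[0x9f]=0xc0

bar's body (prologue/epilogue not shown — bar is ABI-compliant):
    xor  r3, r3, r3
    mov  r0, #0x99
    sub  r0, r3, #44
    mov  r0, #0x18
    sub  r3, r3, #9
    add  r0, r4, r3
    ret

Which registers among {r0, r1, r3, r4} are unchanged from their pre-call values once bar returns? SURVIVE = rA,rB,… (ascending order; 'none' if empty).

SURVIVE = r1,r3,r4

prologue: push r3 → mem[0x9f]=0x5e, sp=0x9f
body[0] xor  r3, r3, r3 → r3=0x00
body[1] mov  r0, #0x99 → r0=0x99
body[2] sub  r0, r3, #44 → r0=0xd4
body[3] mov  r0, #0x18 → r0=0x18
body[4] sub  r3, r3, #9 → r3=0xf7
body[5] add  r0, r4, r3 → r0=0x60
epilogue: pop r3=0x5e, sp=0xa0
r0: caller-saved, written=True
r1: caller-saved, written=False
r3: callee-saved, written=True
r4: caller-saved, written=False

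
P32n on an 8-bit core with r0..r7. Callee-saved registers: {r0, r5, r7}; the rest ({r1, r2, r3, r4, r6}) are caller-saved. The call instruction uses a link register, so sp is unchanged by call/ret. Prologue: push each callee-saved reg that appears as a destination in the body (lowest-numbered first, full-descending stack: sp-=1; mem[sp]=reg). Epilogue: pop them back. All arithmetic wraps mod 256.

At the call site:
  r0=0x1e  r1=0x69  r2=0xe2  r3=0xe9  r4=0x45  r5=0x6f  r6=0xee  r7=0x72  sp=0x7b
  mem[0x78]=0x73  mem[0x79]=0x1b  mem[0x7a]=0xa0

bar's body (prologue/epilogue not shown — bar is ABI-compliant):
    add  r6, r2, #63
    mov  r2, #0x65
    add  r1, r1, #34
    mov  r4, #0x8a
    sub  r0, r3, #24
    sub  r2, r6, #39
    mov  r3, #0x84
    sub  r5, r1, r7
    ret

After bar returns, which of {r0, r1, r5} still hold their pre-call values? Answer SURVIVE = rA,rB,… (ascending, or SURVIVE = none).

prologue: push r0 -> mem[0x7a]=0x1e, sp=0x7a
prologue: push r5 -> mem[0x79]=0x6f, sp=0x79
body[0] add  r6, r2, #63 -> r6=0x21
body[1] mov  r2, #0x65 -> r2=0x65
body[2] add  r1, r1, #34 -> r1=0x8b
body[3] mov  r4, #0x8a -> r4=0x8a
body[4] sub  r0, r3, #24 -> r0=0xd1
body[5] sub  r2, r6, #39 -> r2=0xfa
body[6] mov  r3, #0x84 -> r3=0x84
body[7] sub  r5, r1, r7 -> r5=0x19
epilogue: pop r5=0x6f, sp=0x7a
epilogue: pop r0=0x1e, sp=0x7b
r0: callee-saved, written=True
r1: caller-saved, written=True
r5: callee-saved, written=True

SURVIVE = r0,r5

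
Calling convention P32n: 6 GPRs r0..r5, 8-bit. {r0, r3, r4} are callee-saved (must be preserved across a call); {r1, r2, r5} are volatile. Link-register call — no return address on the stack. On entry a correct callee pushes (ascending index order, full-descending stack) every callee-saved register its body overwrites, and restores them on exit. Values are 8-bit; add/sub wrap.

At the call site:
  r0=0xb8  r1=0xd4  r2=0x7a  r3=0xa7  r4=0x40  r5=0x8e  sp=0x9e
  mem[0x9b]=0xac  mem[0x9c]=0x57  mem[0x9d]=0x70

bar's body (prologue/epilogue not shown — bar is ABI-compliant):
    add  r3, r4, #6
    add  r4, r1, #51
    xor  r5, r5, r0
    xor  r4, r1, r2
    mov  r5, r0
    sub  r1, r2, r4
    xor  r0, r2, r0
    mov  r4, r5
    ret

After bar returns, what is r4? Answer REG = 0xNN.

prologue: push r0 → mem[0x9d]=0xb8, sp=0x9d
prologue: push r3 → mem[0x9c]=0xa7, sp=0x9c
prologue: push r4 → mem[0x9b]=0x40, sp=0x9b
body[0] add  r3, r4, #6 → r3=0x46
body[1] add  r4, r1, #51 → r4=0x07
body[2] xor  r5, r5, r0 → r5=0x36
body[3] xor  r4, r1, r2 → r4=0xae
body[4] mov  r5, r0 → r5=0xb8
body[5] sub  r1, r2, r4 → r1=0xcc
body[6] xor  r0, r2, r0 → r0=0xc2
body[7] mov  r4, r5 → r4=0xb8
epilogue: pop r4=0x40, sp=0x9c
epilogue: pop r3=0xa7, sp=0x9d
epilogue: pop r0=0xb8, sp=0x9e
r4 is callee-saved → restored

REG = 0x40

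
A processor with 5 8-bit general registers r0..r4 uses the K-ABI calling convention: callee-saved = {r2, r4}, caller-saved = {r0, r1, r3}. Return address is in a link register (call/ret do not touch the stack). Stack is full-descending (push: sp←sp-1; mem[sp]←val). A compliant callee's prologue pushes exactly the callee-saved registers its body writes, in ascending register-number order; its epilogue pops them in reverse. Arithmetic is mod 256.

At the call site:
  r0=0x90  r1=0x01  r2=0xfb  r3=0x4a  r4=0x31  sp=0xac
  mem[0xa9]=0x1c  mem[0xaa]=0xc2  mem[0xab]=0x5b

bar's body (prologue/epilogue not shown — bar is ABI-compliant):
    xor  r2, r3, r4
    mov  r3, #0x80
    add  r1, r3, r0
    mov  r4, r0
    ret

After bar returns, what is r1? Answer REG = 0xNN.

REG = 0x10

prologue: push r2 → mem[0xab]=0xfb, sp=0xab
prologue: push r4 → mem[0xaa]=0x31, sp=0xaa
body[0] xor  r2, r3, r4 → r2=0x7b
body[1] mov  r3, #0x80 → r3=0x80
body[2] add  r1, r3, r0 → r1=0x10
body[3] mov  r4, r0 → r4=0x90
epilogue: pop r4=0x31, sp=0xab
epilogue: pop r2=0xfb, sp=0xac
r1 is caller-saved → body value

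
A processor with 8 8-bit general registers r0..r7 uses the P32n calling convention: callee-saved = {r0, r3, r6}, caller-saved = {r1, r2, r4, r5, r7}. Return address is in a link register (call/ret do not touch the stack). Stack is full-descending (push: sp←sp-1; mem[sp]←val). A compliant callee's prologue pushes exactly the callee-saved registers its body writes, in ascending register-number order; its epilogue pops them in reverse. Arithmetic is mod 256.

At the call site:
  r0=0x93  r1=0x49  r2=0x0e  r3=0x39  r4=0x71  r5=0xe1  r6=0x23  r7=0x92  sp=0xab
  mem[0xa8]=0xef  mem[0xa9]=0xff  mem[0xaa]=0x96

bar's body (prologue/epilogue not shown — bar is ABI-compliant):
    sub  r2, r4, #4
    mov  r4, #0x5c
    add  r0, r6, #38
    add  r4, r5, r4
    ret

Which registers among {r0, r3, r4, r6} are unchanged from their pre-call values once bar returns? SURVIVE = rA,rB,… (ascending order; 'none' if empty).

SURVIVE = r0,r3,r6

prologue: push r0 → mem[0xaa]=0x93, sp=0xaa
body[0] sub  r2, r4, #4 → r2=0x6d
body[1] mov  r4, #0x5c → r4=0x5c
body[2] add  r0, r6, #38 → r0=0x49
body[3] add  r4, r5, r4 → r4=0x3d
epilogue: pop r0=0x93, sp=0xab
r0: callee-saved, written=True
r3: callee-saved, written=False
r4: caller-saved, written=True
r6: callee-saved, written=False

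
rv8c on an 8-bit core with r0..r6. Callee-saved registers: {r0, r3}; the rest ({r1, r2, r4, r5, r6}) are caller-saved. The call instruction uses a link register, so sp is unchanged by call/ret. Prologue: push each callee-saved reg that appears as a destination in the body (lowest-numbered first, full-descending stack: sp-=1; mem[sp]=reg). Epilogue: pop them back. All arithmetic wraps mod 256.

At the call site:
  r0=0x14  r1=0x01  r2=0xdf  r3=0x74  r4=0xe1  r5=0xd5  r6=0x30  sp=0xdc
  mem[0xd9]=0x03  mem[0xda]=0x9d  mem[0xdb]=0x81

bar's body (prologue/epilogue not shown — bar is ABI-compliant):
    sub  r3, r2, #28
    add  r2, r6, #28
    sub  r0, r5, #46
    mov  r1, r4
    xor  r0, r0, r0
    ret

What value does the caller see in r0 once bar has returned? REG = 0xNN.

prologue: push r0 -> mem[0xdb]=0x14, sp=0xdb
prologue: push r3 -> mem[0xda]=0x74, sp=0xda
body[0] sub  r3, r2, #28 -> r3=0xc3
body[1] add  r2, r6, #28 -> r2=0x4c
body[2] sub  r0, r5, #46 -> r0=0xa7
body[3] mov  r1, r4 -> r1=0xe1
body[4] xor  r0, r0, r0 -> r0=0x00
epilogue: pop r3=0x74, sp=0xdb
epilogue: pop r0=0x14, sp=0xdc
r0 is callee-saved -> restored

REG = 0x14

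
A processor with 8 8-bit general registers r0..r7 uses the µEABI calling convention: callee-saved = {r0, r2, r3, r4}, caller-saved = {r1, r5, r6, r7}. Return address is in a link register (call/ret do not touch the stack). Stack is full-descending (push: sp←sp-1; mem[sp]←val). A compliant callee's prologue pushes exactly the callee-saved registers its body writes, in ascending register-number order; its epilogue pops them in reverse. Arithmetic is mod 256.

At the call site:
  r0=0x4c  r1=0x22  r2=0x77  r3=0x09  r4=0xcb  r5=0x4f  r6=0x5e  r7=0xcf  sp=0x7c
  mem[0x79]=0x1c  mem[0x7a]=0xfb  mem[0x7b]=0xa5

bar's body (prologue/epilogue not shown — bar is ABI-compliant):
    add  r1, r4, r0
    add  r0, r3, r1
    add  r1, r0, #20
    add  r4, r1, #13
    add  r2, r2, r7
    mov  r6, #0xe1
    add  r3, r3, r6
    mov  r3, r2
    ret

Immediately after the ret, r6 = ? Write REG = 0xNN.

prologue: push r0 -> mem[0x7b]=0x4c, sp=0x7b
prologue: push r2 -> mem[0x7a]=0x77, sp=0x7a
prologue: push r3 -> mem[0x79]=0x09, sp=0x79
prologue: push r4 -> mem[0x78]=0xcb, sp=0x78
body[0] add  r1, r4, r0 -> r1=0x17
body[1] add  r0, r3, r1 -> r0=0x20
body[2] add  r1, r0, #20 -> r1=0x34
body[3] add  r4, r1, #13 -> r4=0x41
body[4] add  r2, r2, r7 -> r2=0x46
body[5] mov  r6, #0xe1 -> r6=0xe1
body[6] add  r3, r3, r6 -> r3=0xea
body[7] mov  r3, r2 -> r3=0x46
epilogue: pop r4=0xcb, sp=0x79
epilogue: pop r3=0x09, sp=0x7a
epilogue: pop r2=0x77, sp=0x7b
epilogue: pop r0=0x4c, sp=0x7c
r6 is caller-saved -> body value

REG = 0xe1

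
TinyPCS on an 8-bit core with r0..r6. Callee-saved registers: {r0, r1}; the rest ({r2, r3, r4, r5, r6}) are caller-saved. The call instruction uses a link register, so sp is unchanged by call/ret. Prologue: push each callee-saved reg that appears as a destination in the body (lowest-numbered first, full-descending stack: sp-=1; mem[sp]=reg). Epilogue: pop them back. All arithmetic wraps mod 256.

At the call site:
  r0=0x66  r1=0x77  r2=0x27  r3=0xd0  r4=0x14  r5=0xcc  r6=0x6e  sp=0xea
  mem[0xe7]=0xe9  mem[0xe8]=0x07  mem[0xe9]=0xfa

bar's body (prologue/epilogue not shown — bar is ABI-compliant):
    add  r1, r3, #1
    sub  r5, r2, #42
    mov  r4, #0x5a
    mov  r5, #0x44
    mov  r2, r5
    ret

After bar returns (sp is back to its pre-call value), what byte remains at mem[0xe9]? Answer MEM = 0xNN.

prologue: push r1 -> mem[0xe9]=0x77, sp=0xe9
body[0] add  r1, r3, #1 -> r1=0xd1
body[1] sub  r5, r2, #42 -> r5=0xfd
body[2] mov  r4, #0x5a -> r4=0x5a
body[3] mov  r5, #0x44 -> r5=0x44
body[4] mov  r2, r5 -> r2=0x44
epilogue: pop r1=0x77, sp=0xea
prologue pushed ['r1'] at ['0xe9']

MEM = 0x77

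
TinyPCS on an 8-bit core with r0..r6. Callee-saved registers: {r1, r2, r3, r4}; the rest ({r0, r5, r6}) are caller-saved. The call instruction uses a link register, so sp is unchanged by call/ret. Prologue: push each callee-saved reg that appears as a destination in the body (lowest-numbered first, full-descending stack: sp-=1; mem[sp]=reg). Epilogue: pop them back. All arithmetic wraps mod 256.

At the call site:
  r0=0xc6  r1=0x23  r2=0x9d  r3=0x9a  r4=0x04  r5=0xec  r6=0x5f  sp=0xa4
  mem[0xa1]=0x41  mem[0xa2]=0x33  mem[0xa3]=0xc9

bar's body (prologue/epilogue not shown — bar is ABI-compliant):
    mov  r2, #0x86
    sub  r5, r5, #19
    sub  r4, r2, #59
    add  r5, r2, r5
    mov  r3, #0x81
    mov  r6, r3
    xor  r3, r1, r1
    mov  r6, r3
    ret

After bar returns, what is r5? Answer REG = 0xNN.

prologue: push r2 -> mem[0xa3]=0x9d, sp=0xa3
prologue: push r3 -> mem[0xa2]=0x9a, sp=0xa2
prologue: push r4 -> mem[0xa1]=0x04, sp=0xa1
body[0] mov  r2, #0x86 -> r2=0x86
body[1] sub  r5, r5, #19 -> r5=0xd9
body[2] sub  r4, r2, #59 -> r4=0x4b
body[3] add  r5, r2, r5 -> r5=0x5f
body[4] mov  r3, #0x81 -> r3=0x81
body[5] mov  r6, r3 -> r6=0x81
body[6] xor  r3, r1, r1 -> r3=0x00
body[7] mov  r6, r3 -> r6=0x00
epilogue: pop r4=0x04, sp=0xa2
epilogue: pop r3=0x9a, sp=0xa3
epilogue: pop r2=0x9d, sp=0xa4
r5 is caller-saved -> body value

REG = 0x5f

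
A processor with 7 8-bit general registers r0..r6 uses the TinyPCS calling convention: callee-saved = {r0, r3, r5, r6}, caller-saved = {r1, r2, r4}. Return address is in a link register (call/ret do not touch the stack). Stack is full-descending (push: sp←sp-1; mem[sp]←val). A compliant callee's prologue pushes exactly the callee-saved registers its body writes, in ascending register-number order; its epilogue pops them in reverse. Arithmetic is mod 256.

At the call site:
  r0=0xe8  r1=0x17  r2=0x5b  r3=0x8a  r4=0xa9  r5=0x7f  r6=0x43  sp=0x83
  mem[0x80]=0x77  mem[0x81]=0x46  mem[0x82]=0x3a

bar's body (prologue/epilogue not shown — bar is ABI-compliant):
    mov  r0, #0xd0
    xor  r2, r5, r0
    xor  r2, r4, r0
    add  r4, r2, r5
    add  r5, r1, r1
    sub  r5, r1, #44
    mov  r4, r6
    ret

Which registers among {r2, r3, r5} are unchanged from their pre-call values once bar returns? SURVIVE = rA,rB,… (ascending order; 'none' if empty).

prologue: push r0 -> mem[0x82]=0xe8, sp=0x82
prologue: push r5 -> mem[0x81]=0x7f, sp=0x81
body[0] mov  r0, #0xd0 -> r0=0xd0
body[1] xor  r2, r5, r0 -> r2=0xaf
body[2] xor  r2, r4, r0 -> r2=0x79
body[3] add  r4, r2, r5 -> r4=0xf8
body[4] add  r5, r1, r1 -> r5=0x2e
body[5] sub  r5, r1, #44 -> r5=0xeb
body[6] mov  r4, r6 -> r4=0x43
epilogue: pop r5=0x7f, sp=0x82
epilogue: pop r0=0xe8, sp=0x83
r2: caller-saved, written=True
r3: callee-saved, written=False
r5: callee-saved, written=True

SURVIVE = r3,r5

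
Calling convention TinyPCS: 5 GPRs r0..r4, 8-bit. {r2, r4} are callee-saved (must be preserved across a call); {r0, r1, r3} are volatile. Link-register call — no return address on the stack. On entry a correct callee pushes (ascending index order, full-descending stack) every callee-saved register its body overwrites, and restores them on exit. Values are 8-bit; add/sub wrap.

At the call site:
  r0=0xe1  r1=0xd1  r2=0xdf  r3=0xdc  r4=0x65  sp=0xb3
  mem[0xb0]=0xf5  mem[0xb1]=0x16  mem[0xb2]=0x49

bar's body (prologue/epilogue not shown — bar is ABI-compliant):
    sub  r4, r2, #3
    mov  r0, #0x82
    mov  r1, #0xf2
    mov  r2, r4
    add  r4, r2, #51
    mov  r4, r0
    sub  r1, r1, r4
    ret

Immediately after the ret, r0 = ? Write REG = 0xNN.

REG = 0x82

prologue: push r2 → mem[0xb2]=0xdf, sp=0xb2
prologue: push r4 → mem[0xb1]=0x65, sp=0xb1
body[0] sub  r4, r2, #3 → r4=0xdc
body[1] mov  r0, #0x82 → r0=0x82
body[2] mov  r1, #0xf2 → r1=0xf2
body[3] mov  r2, r4 → r2=0xdc
body[4] add  r4, r2, #51 → r4=0x0f
body[5] mov  r4, r0 → r4=0x82
body[6] sub  r1, r1, r4 → r1=0x70
epilogue: pop r4=0x65, sp=0xb2
epilogue: pop r2=0xdf, sp=0xb3
r0 is caller-saved → body value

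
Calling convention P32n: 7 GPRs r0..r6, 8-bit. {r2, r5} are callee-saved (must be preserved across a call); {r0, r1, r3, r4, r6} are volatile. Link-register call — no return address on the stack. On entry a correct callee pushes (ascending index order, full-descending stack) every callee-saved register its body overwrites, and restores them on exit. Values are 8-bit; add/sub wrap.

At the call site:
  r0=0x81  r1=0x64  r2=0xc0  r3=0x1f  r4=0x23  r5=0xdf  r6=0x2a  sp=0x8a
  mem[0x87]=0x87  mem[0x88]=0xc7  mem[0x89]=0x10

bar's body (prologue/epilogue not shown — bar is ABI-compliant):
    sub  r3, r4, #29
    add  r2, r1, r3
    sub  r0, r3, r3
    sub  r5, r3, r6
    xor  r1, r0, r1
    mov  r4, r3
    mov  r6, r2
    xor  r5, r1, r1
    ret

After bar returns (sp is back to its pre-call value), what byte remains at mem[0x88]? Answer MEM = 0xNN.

MEM = 0xdf

prologue: push r2 -> mem[0x89]=0xc0, sp=0x89
prologue: push r5 -> mem[0x88]=0xdf, sp=0x88
body[0] sub  r3, r4, #29 -> r3=0x06
body[1] add  r2, r1, r3 -> r2=0x6a
body[2] sub  r0, r3, r3 -> r0=0x00
body[3] sub  r5, r3, r6 -> r5=0xdc
body[4] xor  r1, r0, r1 -> r1=0x64
body[5] mov  r4, r3 -> r4=0x06
body[6] mov  r6, r2 -> r6=0x6a
body[7] xor  r5, r1, r1 -> r5=0x00
epilogue: pop r5=0xdf, sp=0x89
epilogue: pop r2=0xc0, sp=0x8a
prologue pushed ['r2', 'r5'] at ['0x89', '0x88']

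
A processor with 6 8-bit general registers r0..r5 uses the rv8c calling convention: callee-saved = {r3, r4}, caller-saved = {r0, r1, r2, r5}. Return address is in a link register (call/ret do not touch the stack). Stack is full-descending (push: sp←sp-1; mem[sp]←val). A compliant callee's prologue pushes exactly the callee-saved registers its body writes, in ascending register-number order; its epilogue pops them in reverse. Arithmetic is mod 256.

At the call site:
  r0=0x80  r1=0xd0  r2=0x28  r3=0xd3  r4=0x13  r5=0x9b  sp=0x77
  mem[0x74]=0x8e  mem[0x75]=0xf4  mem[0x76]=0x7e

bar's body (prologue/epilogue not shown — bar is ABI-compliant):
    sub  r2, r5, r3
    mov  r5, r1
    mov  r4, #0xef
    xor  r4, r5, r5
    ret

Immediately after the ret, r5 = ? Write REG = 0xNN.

REG = 0xd0

prologue: push r4 -> mem[0x76]=0x13, sp=0x76
body[0] sub  r2, r5, r3 -> r2=0xc8
body[1] mov  r5, r1 -> r5=0xd0
body[2] mov  r4, #0xef -> r4=0xef
body[3] xor  r4, r5, r5 -> r4=0x00
epilogue: pop r4=0x13, sp=0x77
r5 is caller-saved -> body value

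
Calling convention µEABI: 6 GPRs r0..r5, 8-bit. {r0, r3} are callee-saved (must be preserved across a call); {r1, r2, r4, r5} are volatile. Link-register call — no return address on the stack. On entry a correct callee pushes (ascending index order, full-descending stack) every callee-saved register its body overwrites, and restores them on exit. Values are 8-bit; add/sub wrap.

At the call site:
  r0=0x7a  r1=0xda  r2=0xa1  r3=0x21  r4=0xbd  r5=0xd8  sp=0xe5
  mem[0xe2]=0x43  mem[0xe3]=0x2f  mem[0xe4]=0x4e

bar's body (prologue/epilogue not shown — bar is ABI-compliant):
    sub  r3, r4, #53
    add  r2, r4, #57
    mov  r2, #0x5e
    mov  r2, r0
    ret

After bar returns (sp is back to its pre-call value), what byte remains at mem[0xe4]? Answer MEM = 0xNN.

MEM = 0x21

prologue: push r3 -> mem[0xe4]=0x21, sp=0xe4
body[0] sub  r3, r4, #53 -> r3=0x88
body[1] add  r2, r4, #57 -> r2=0xf6
body[2] mov  r2, #0x5e -> r2=0x5e
body[3] mov  r2, r0 -> r2=0x7a
epilogue: pop r3=0x21, sp=0xe5
prologue pushed ['r3'] at ['0xe4']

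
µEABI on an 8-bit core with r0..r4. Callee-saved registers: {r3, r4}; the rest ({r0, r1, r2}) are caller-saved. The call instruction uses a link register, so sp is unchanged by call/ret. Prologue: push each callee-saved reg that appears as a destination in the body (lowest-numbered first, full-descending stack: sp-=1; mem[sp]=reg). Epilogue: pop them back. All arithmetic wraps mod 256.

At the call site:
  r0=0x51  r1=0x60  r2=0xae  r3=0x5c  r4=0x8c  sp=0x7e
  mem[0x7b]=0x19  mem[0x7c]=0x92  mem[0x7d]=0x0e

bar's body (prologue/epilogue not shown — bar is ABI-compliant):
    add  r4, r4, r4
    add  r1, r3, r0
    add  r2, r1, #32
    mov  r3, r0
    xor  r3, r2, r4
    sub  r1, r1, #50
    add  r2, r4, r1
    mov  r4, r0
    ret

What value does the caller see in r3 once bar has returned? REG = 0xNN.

REG = 0x5c

prologue: push r3 → mem[0x7d]=0x5c, sp=0x7d
prologue: push r4 → mem[0x7c]=0x8c, sp=0x7c
body[0] add  r4, r4, r4 → r4=0x18
body[1] add  r1, r3, r0 → r1=0xad
body[2] add  r2, r1, #32 → r2=0xcd
body[3] mov  r3, r0 → r3=0x51
body[4] xor  r3, r2, r4 → r3=0xd5
body[5] sub  r1, r1, #50 → r1=0x7b
body[6] add  r2, r4, r1 → r2=0x93
body[7] mov  r4, r0 → r4=0x51
epilogue: pop r4=0x8c, sp=0x7d
epilogue: pop r3=0x5c, sp=0x7e
r3 is callee-saved → restored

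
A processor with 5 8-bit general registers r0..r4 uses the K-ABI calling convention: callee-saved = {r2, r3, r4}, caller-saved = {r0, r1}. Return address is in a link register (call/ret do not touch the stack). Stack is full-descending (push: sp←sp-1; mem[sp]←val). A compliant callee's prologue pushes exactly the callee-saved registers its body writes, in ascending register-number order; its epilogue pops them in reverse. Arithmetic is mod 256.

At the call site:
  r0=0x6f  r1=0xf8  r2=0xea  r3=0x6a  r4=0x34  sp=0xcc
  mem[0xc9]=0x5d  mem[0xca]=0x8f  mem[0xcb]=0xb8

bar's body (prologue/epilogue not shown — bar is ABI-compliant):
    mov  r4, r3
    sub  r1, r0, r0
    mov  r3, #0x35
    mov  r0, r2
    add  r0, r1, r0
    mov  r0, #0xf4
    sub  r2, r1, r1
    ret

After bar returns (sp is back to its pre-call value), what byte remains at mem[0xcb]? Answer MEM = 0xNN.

MEM = 0xea

prologue: push r2 → mem[0xcb]=0xea, sp=0xcb
prologue: push r3 → mem[0xca]=0x6a, sp=0xca
prologue: push r4 → mem[0xc9]=0x34, sp=0xc9
body[0] mov  r4, r3 → r4=0x6a
body[1] sub  r1, r0, r0 → r1=0x00
body[2] mov  r3, #0x35 → r3=0x35
body[3] mov  r0, r2 → r0=0xea
body[4] add  r0, r1, r0 → r0=0xea
body[5] mov  r0, #0xf4 → r0=0xf4
body[6] sub  r2, r1, r1 → r2=0x00
epilogue: pop r4=0x34, sp=0xca
epilogue: pop r3=0x6a, sp=0xcb
epilogue: pop r2=0xea, sp=0xcc
prologue pushed ['r2', 'r3', 'r4'] at ['0xcb', '0xca', '0xc9']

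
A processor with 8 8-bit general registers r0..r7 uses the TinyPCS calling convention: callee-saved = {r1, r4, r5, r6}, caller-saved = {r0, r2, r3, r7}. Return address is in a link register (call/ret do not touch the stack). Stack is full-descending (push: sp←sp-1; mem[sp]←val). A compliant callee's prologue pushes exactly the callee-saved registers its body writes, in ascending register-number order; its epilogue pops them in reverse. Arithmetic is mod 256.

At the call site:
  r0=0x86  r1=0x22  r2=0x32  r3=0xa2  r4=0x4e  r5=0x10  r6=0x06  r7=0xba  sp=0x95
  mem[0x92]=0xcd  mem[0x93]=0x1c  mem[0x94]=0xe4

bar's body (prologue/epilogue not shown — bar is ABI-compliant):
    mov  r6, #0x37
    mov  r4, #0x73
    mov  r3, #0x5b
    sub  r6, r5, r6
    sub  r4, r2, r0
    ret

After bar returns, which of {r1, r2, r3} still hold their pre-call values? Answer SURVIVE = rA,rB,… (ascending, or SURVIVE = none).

SURVIVE = r1,r2

prologue: push r4 → mem[0x94]=0x4e, sp=0x94
prologue: push r6 → mem[0x93]=0x06, sp=0x93
body[0] mov  r6, #0x37 → r6=0x37
body[1] mov  r4, #0x73 → r4=0x73
body[2] mov  r3, #0x5b → r3=0x5b
body[3] sub  r6, r5, r6 → r6=0xd9
body[4] sub  r4, r2, r0 → r4=0xac
epilogue: pop r6=0x06, sp=0x94
epilogue: pop r4=0x4e, sp=0x95
r1: callee-saved, written=False
r2: caller-saved, written=False
r3: caller-saved, written=True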